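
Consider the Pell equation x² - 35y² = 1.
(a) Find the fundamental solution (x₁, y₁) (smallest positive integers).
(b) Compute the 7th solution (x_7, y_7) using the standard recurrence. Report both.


Step 1: Find the fundamental solution (x₁, y₁) of x² - 35y² = 1.
  Expand √35 as a continued fraction. a₀ = ⌊√35⌋ = 5; iterate m_{k+1} = d_k·a_k − m_k, d_{k+1} = (35 − m_{k+1}²)/d_k, a_{k+1} = ⌊(a₀ + m_{k+1})/d_{k+1}⌋ (starting m₀ = 0, d₀ = 1), with convergents p_k = a_k·p_{k-1} + p_{k-2}, q_k = a_k·q_{k-1} + q_{k-2} (p₋₁ = 1, q₋₁ = 0):
  k = 0: a₀ = 5; p₀/q₀ = 5/1; p₀² − 35·q₀² = 25 − 35 = -10.
  k = 1: m = 5, d = 10, a = ⌊(5 + 5)/10⌋ = 1; p/q = (1·5 + 1)/(1·1 + 0) = 6/1; p² − 35·q² = 36 − 35 = 1.
  The first convergent with p² − 35·q² = 1 gives the fundamental solution (x₁, y₁) = (6, 1).
Step 2: Apply the recurrence (x_{n+1}, y_{n+1}) = (x₁x_n + 35y₁y_n, x₁y_n + y₁x_n) repeatedly.
  From (x_1, y_1) = (6, 1): x_2 = 6·6 + 35·1·1 = 71; y_2 = 6·1 + 1·6 = 12.
  From (x_2, y_2) = (71, 12): x_3 = 6·71 + 35·1·12 = 846; y_3 = 6·12 + 1·71 = 143.
  From (x_3, y_3) = (846, 143): x_4 = 6·846 + 35·1·143 = 10081; y_4 = 6·143 + 1·846 = 1704.
  From (x_4, y_4) = (10081, 1704): x_5 = 6·10081 + 35·1·1704 = 120126; y_5 = 6·1704 + 1·10081 = 20305.
  From (x_5, y_5) = (120126, 20305): x_6 = 6·120126 + 35·1·20305 = 1431431; y_6 = 6·20305 + 1·120126 = 241956.
  From (x_6, y_6) = (1431431, 241956): x_7 = 6·1431431 + 35·1·241956 = 17057046; y_7 = 6·241956 + 1·1431431 = 2883167.
Step 3: Verify x_7² - 35·y_7² = 290942818246116 - 290942818246115 = 1 (should be 1). ✓

(x_1, y_1) = (6, 1); (x_7, y_7) = (17057046, 2883167).


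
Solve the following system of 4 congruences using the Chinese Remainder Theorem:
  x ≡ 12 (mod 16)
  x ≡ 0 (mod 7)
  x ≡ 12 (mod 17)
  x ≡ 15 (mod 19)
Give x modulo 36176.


Product of moduli M = 16 · 7 · 17 · 19 = 36176.
Merge one congruence at a time:
  Start: x ≡ 12 (mod 16).
  Combine with x ≡ 0 (mod 7); new modulus lcm = 112.
    Write x = 12 + 16·t and substitute into x ≡ 0 (mod 7): 16·t ≡ 0 − 12 = -12 (mod 7).
    Reduce coefficients mod 7: 2·t ≡ 2 (mod 7).
    The inverse of 2 mod 7 is 4 (since 2·4 = 8 = 1·7 + 1), so t ≡ 4·2 = 8 ≡ 1 (mod 7).
    Then x = 12 + 16·1 = 28, valid modulo lcm(16, 7) = 112: x ≡ 28 (mod 112).
  Combine with x ≡ 12 (mod 17); new modulus lcm = 1904.
    Write x = 28 + 112·t and substitute into x ≡ 12 (mod 17): 112·t ≡ 12 − 28 = -16 (mod 17).
    Reduce coefficients mod 17: 10·t ≡ 1 (mod 17).
    The inverse of 10 mod 17 is 12 (since 10·12 = 120 = 7·17 + 1), so t ≡ 12·1 = 12 ≡ 12 (mod 17).
    Then x = 28 + 112·12 = 1372, valid modulo lcm(112, 17) = 1904: x ≡ 1372 (mod 1904).
  Combine with x ≡ 15 (mod 19); new modulus lcm = 36176.
    Write x = 1372 + 1904·t and substitute into x ≡ 15 (mod 19): 1904·t ≡ 15 − 1372 = -1357 (mod 19).
    Reduce coefficients mod 19: 4·t ≡ 11 (mod 19).
    The inverse of 4 mod 19 is 5 (since 4·5 = 20 = 1·19 + 1), so t ≡ 5·11 = 55 ≡ 17 (mod 19).
    Then x = 1372 + 1904·17 = 33740, valid modulo lcm(1904, 19) = 36176: x ≡ 33740 (mod 36176).
Verify against each original: 33740 mod 16 = 12, 33740 mod 7 = 0, 33740 mod 17 = 12, 33740 mod 19 = 15.

x ≡ 33740 (mod 36176).


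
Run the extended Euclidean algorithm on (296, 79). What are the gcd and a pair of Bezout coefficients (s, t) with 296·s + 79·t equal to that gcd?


Euclidean algorithm on (296, 79) — divide until remainder is 0:
  296 = 3 · 79 + 59
  79 = 1 · 59 + 20
  59 = 2 · 20 + 19
  20 = 1 · 19 + 1
  19 = 19 · 1 + 0
gcd(296, 79) = 1.
Track Bezout coefficients alongside the remainders: start with r₀ = 296 = a·1 + b·0 (s = 1, t = 0) and r₁ = 79 = a·0 + b·1 (s = 0, t = 1); each new remainder r_{k+1} = r_{k-1} − q_k·r_k inherits s_{k+1} = s_{k-1} − q_k·s_k, t_{k+1} = t_{k-1} − q_k·t_k, so r_k = a·s_k + b·t_k at every step:
  q = 3: r = 59, s = 1 − 3·0 = 1, t = 0 − 3·1 = -3  (check: 296·1 + 79·(-3) = 59)
  q = 1: r = 20, s = 0 − 1·1 = -1, t = 1 − 1·(-3) = 4  (check: 296·(-1) + 79·4 = 20)
  q = 2: r = 19, s = 1 − 2·(-1) = 3, t = -3 − 2·4 = -11  (check: 296·3 + 79·(-11) = 19)
  q = 1: r = 1, s = -1 − 1·3 = -4, t = 4 − 1·(-11) = 15  (check: 296·(-4) + 79·15 = 1)
The row with r = 1 (the gcd) gives the Bezout coefficients s = -4, t = 15.
Result: 296 · (-4) + 79 · (15) = 1.

gcd(296, 79) = 1; s = -4, t = 15 (check: 296·(-4) + 79·15 = 1).


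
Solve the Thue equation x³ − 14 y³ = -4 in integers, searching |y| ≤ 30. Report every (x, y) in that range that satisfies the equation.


The equation is x³ - 14y³ = -4. For fixed y, x³ = 14·y³ − 4, so a solution requires the RHS to be a perfect cube.
Strategy: iterate y from -30 to 30, compute RHS = 14·y³ − 4, and check whether it is a (positive or negative) perfect cube.
Check small values of y:
  y = 0: RHS = -4 is not a perfect cube.
  y = 1: RHS = 10 is not a perfect cube.
  y = -1: RHS = -18 is not a perfect cube.
  y = 2: RHS = 108 is not a perfect cube.
  y = -2: RHS = -116 is not a perfect cube.
  y = 3: RHS = 374 is not a perfect cube.
  y = -3: RHS = -382 is not a perfect cube.
Continuing the search up to |y| = 30 finds no solutions either.
No (x, y) in the scanned range satisfies the equation.

No integer solutions with |y| ≤ 30.


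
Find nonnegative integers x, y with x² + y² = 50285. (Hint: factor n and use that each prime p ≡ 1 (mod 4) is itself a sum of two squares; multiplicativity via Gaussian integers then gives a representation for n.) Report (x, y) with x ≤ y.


Step 1: Factor n = 50285 = 5 · 89 · 113.
Step 2: Check the mod-4 condition on each prime factor: 5 ≡ 1 (mod 4), exponent 1; 89 ≡ 1 (mod 4), exponent 1; 113 ≡ 1 (mod 4), exponent 1.
All primes ≡ 3 (mod 4) appear to even exponent (or don't appear), so by the two-squares theorem n IS expressible as a sum of two squares.
Step 3: Build a representation. Here n = 5 · 89 · 113 is a product of primes ≡ 1 (mod 4). Each prime p ≡ 1 (mod 4) is itself a sum of two squares; find a² by testing p − a² for a perfect square:
  5: 5 − 1² = 4 = 2² ⇒ 5 = 1² + 2².
  89: 89 − 1² = 88, 89 − 2² = 85, 89 − 3² = 80, 89 − 4² = 73, 89 − 5² = 64 = 8² ⇒ 89 = 5² + 8².
  113: 113 − 1² = 112, 113 − 2² = 109, 113 − 3² = 104, 113 − 4² = 97, 113 − 5² = 88, 113 − 6² = 77, 113 − 7² = 64 = 8² ⇒ 113 = 7² + 8².
  Combine using the Brahmagupta–Fibonacci identity (a² + b²)(c² + d²) = (ac − bd)² + (ad + bc)² = (ac + bd)² + (ad − bc)²:
  5 · 89 = 445: from (1² + 2²)(5² + 8²), take (1·5 − 2·8, 1·8 + 2·5) = (5 − 16, 8 + 10) = (-11, 18); dropping signs (only squares matter) gives (11, 18); check 11² + 18² = 121 + 324 = 445 ✓.
  445 · 113 = 50285: from (11² + 18²)(7² + 8²), take (11·7 − 18·8, 11·8 + 18·7) = (77 − 144, 88 + 126) = (-67, 214); dropping signs (only squares matter) gives (67, 214); check 67² + 214² = 4489 + 45796 = 50285 ✓.
Step 4: Order so x ≤ y and verify: 67² + 214² = 4489 + 45796 = 50285 = n. ✓

n = 50285 = 67² + 214² (one valid representation with x ≤ y).


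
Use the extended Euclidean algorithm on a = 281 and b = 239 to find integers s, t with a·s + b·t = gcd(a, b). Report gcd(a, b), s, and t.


Euclidean algorithm on (281, 239) — divide until remainder is 0:
  281 = 1 · 239 + 42
  239 = 5 · 42 + 29
  42 = 1 · 29 + 13
  29 = 2 · 13 + 3
  13 = 4 · 3 + 1
  3 = 3 · 1 + 0
gcd(281, 239) = 1.
Track Bezout coefficients alongside the remainders: start with r₀ = 281 = a·1 + b·0 (s = 1, t = 0) and r₁ = 239 = a·0 + b·1 (s = 0, t = 1); each new remainder r_{k+1} = r_{k-1} − q_k·r_k inherits s_{k+1} = s_{k-1} − q_k·s_k, t_{k+1} = t_{k-1} − q_k·t_k, so r_k = a·s_k + b·t_k at every step:
  q = 1: r = 42, s = 1 − 1·0 = 1, t = 0 − 1·1 = -1  (check: 281·1 + 239·(-1) = 42)
  q = 5: r = 29, s = 0 − 5·1 = -5, t = 1 − 5·(-1) = 6  (check: 281·(-5) + 239·6 = 29)
  q = 1: r = 13, s = 1 − 1·(-5) = 6, t = -1 − 1·6 = -7  (check: 281·6 + 239·(-7) = 13)
  q = 2: r = 3, s = -5 − 2·6 = -17, t = 6 − 2·(-7) = 20  (check: 281·(-17) + 239·20 = 3)
  q = 4: r = 1, s = 6 − 4·(-17) = 74, t = -7 − 4·20 = -87  (check: 281·74 + 239·(-87) = 1)
The row with r = 1 (the gcd) gives the Bezout coefficients s = 74, t = -87.
Result: 281 · (74) + 239 · (-87) = 1.

gcd(281, 239) = 1; s = 74, t = -87 (check: 281·74 + 239·(-87) = 1).


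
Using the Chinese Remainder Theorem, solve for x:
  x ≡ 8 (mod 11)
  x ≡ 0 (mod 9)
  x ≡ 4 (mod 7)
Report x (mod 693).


Moduli 11, 9, 7 are pairwise coprime; by CRT there is a unique solution modulo M = 11 · 9 · 7 = 693.
Solve pairwise, accumulating the modulus:
  Start with x ≡ 8 (mod 11).
  Combine with x ≡ 0 (mod 9): since gcd(11, 9) = 1, we get a unique residue mod 99.
    Write x = 8 + 11·t and substitute into x ≡ 0 (mod 9): 11·t ≡ 0 − 8 = -8 (mod 9).
    Reduce coefficients mod 9: 2·t ≡ 1 (mod 9).
    The inverse of 2 mod 9 is 5 (since 2·5 = 10 = 1·9 + 1), so t ≡ 5·1 = 5 ≡ 5 (mod 9).
    Then x = 8 + 11·5 = 63, valid modulo lcm(11, 9) = 99: x ≡ 63 (mod 99).
  Combine with x ≡ 4 (mod 7): since gcd(99, 7) = 1, we get a unique residue mod 693.
    Write x = 63 + 99·t and substitute into x ≡ 4 (mod 7): 99·t ≡ 4 − 63 = -59 (mod 7).
    Reduce coefficients mod 7: 1·t ≡ 4 (mod 7).
    So t ≡ 4 (mod 7).
    Then x = 63 + 99·4 = 459, valid modulo lcm(99, 7) = 693: x ≡ 459 (mod 693).
Verify: 459 mod 11 = 8 ✓, 459 mod 9 = 0 ✓, 459 mod 7 = 4 ✓.

x ≡ 459 (mod 693).


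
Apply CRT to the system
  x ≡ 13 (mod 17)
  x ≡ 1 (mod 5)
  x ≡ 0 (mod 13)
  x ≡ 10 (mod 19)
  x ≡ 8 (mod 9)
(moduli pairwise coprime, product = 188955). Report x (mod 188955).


Product of moduli M = 17 · 5 · 13 · 19 · 9 = 188955.
Merge one congruence at a time:
  Start: x ≡ 13 (mod 17).
  Combine with x ≡ 1 (mod 5); new modulus lcm = 85.
    Write x = 13 + 17·t and substitute into x ≡ 1 (mod 5): 17·t ≡ 1 − 13 = -12 (mod 5).
    Reduce coefficients mod 5: 2·t ≡ 3 (mod 5).
    The inverse of 2 mod 5 is 3 (since 2·3 = 6 = 1·5 + 1), so t ≡ 3·3 = 9 ≡ 4 (mod 5).
    Then x = 13 + 17·4 = 81, valid modulo lcm(17, 5) = 85: x ≡ 81 (mod 85).
  Combine with x ≡ 0 (mod 13); new modulus lcm = 1105.
    Write x = 81 + 85·t and substitute into x ≡ 0 (mod 13): 85·t ≡ 0 − 81 = -81 (mod 13).
    Reduce coefficients mod 13: 7·t ≡ 10 (mod 13).
    The inverse of 7 mod 13 is 2 (since 7·2 = 14 = 1·13 + 1), so t ≡ 2·10 = 20 ≡ 7 (mod 13).
    Then x = 81 + 85·7 = 676, valid modulo lcm(85, 13) = 1105: x ≡ 676 (mod 1105).
  Combine with x ≡ 10 (mod 19); new modulus lcm = 20995.
    Write x = 676 + 1105·t and substitute into x ≡ 10 (mod 19): 1105·t ≡ 10 − 676 = -666 (mod 19).
    Reduce coefficients mod 19: 3·t ≡ 18 (mod 19).
    The inverse of 3 mod 19 is 13 (since 3·13 = 39 = 2·19 + 1), so t ≡ 13·18 = 234 ≡ 6 (mod 19).
    Then x = 676 + 1105·6 = 7306, valid modulo lcm(1105, 19) = 20995: x ≡ 7306 (mod 20995).
  Combine with x ≡ 8 (mod 9); new modulus lcm = 188955.
    Write x = 7306 + 20995·t and substitute into x ≡ 8 (mod 9): 20995·t ≡ 8 − 7306 = -7298 (mod 9).
    Reduce coefficients mod 9: 7·t ≡ 1 (mod 9).
    The inverse of 7 mod 9 is 4 (since 7·4 = 28 = 3·9 + 1), so t ≡ 4·1 = 4 ≡ 4 (mod 9).
    Then x = 7306 + 20995·4 = 91286, valid modulo lcm(20995, 9) = 188955: x ≡ 91286 (mod 188955).
Verify against each original: 91286 mod 17 = 13, 91286 mod 5 = 1, 91286 mod 13 = 0, 91286 mod 19 = 10, 91286 mod 9 = 8.

x ≡ 91286 (mod 188955).


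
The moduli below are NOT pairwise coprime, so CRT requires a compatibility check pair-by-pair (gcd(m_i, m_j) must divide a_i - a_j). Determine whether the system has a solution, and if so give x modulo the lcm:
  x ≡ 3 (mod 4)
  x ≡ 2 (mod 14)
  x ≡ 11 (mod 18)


Moduli 4, 14, 18 are not pairwise coprime, so CRT works modulo lcm(m_i) when all pairwise compatibility conditions hold.
Pairwise compatibility: gcd(m_i, m_j) must divide a_i - a_j for every pair.
Merge one congruence at a time:
  Start: x ≡ 3 (mod 4).
  Combine with x ≡ 2 (mod 14): gcd(4, 14) = 2, and 2 - 3 = -1 is NOT divisible by 2.
    ⇒ system is inconsistent (no integer solution).

No solution (the system is inconsistent).


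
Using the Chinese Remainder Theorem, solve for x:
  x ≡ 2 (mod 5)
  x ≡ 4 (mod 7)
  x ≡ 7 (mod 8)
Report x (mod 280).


Moduli 5, 7, 8 are pairwise coprime; by CRT there is a unique solution modulo M = 5 · 7 · 8 = 280.
Solve pairwise, accumulating the modulus:
  Start with x ≡ 2 (mod 5).
  Combine with x ≡ 4 (mod 7): since gcd(5, 7) = 1, we get a unique residue mod 35.
    Write x = 2 + 5·t and substitute into x ≡ 4 (mod 7): 5·t ≡ 4 − 2 = 2 (mod 7).
    The inverse of 5 mod 7 is 3 (since 5·3 = 15 = 2·7 + 1), so t ≡ 3·2 = 6 ≡ 6 (mod 7).
    Then x = 2 + 5·6 = 32, valid modulo lcm(5, 7) = 35: x ≡ 32 (mod 35).
  Combine with x ≡ 7 (mod 8): since gcd(35, 8) = 1, we get a unique residue mod 280.
    Write x = 32 + 35·t and substitute into x ≡ 7 (mod 8): 35·t ≡ 7 − 32 = -25 (mod 8).
    Reduce coefficients mod 8: 3·t ≡ 7 (mod 8).
    The inverse of 3 mod 8 is 3 (since 3·3 = 9 = 1·8 + 1), so t ≡ 3·7 = 21 ≡ 5 (mod 8).
    Then x = 32 + 35·5 = 207, valid modulo lcm(35, 8) = 280: x ≡ 207 (mod 280).
Verify: 207 mod 5 = 2 ✓, 207 mod 7 = 4 ✓, 207 mod 8 = 7 ✓.

x ≡ 207 (mod 280).


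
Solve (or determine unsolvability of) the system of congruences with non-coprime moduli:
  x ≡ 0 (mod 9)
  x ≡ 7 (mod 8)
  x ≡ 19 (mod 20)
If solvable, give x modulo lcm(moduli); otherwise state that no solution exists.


Moduli 9, 8, 20 are not pairwise coprime, so CRT works modulo lcm(m_i) when all pairwise compatibility conditions hold.
Pairwise compatibility: gcd(m_i, m_j) must divide a_i - a_j for every pair.
Merge one congruence at a time:
  Start: x ≡ 0 (mod 9).
  Combine with x ≡ 7 (mod 8): gcd(9, 8) = 1; 7 - 0 = 7, which IS divisible by 1, so compatible.
    Write x = 0 + 9·t and substitute into x ≡ 7 (mod 8): 9·t ≡ 7 − 0 = 7 (mod 8).
    Reduce coefficients mod 8: 1·t ≡ 7 (mod 8).
    So t ≡ 7 (mod 8).
    Then x = 0 + 9·7 = 63, valid modulo lcm(9, 8) = 72: x ≡ 63 (mod 72).
  Combine with x ≡ 19 (mod 20): gcd(72, 20) = 4; 19 - 63 = -44, which IS divisible by 4, so compatible.
    Write x = 63 + 72·t and substitute into x ≡ 19 (mod 20): 72·t ≡ 19 − 63 = -44 (mod 20).
    Divide the congruence (and modulus) by g = 4: 18·t ≡ -11 (mod 5).
    Reduce coefficients mod 5: 3·t ≡ 4 (mod 5).
    The inverse of 3 mod 5 is 2 (since 3·2 = 6 = 1·5 + 1), so t ≡ 2·4 = 8 ≡ 3 (mod 5).
    Then x = 63 + 72·3 = 279, valid modulo lcm(72, 20) = 360: x ≡ 279 (mod 360).
Verify: 279 mod 9 = 0, 279 mod 8 = 7, 279 mod 20 = 19.

x ≡ 279 (mod 360).


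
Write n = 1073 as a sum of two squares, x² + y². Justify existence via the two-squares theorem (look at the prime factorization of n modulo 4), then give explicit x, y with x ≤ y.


Step 1: Factor n = 1073 = 29 · 37.
Step 2: Check the mod-4 condition on each prime factor: 29 ≡ 1 (mod 4), exponent 1; 37 ≡ 1 (mod 4), exponent 1.
All primes ≡ 3 (mod 4) appear to even exponent (or don't appear), so by the two-squares theorem n IS expressible as a sum of two squares.
Step 3: Build a representation. Here n = 29 · 37 is a product of primes ≡ 1 (mod 4). Each prime p ≡ 1 (mod 4) is itself a sum of two squares; find a² by testing p − a² for a perfect square:
  29: 29 − 1² = 28, 29 − 2² = 25 = 5² ⇒ 29 = 2² + 5².
  37: 37 − 1² = 36 = 6² ⇒ 37 = 1² + 6².
  Combine using the Brahmagupta–Fibonacci identity (a² + b²)(c² + d²) = (ac − bd)² + (ad + bc)² = (ac + bd)² + (ad − bc)²:
  29 · 37 = 1073: from (2² + 5²)(1² + 6²), take (2·1 − 5·6, 2·6 + 5·1) = (2 − 30, 12 + 5) = (-28, 17); dropping signs (only squares matter) gives (28, 17); check 28² + 17² = 784 + 289 = 1073 ✓.
Step 4: Order so x ≤ y and verify: 17² + 28² = 289 + 784 = 1073 = n. ✓

n = 1073 = 17² + 28² (one valid representation with x ≤ y).


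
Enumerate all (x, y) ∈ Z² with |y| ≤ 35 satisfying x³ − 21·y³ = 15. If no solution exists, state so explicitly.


The equation is x³ - 21y³ = 15. For fixed y, x³ = 21·y³ + 15, so a solution requires the RHS to be a perfect cube.
Strategy: iterate y from -35 to 35, compute RHS = 21·y³ + 15, and check whether it is a (positive or negative) perfect cube.
Check small values of y:
  y = 0: RHS = 15 is not a perfect cube.
  y = 1: RHS = 36 is not a perfect cube.
  y = -1: RHS = -6 is not a perfect cube.
  y = 2: RHS = 183 is not a perfect cube.
  y = -2: RHS = -153 is not a perfect cube.
  y = 3: RHS = 582 is not a perfect cube.
  y = -3: RHS = -552 is not a perfect cube.
Continuing the search up to |y| = 35 finds no solutions either.
No (x, y) in the scanned range satisfies the equation.

No integer solutions with |y| ≤ 35.


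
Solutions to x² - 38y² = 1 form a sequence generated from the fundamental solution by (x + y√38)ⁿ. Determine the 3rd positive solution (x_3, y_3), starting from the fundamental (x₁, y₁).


Step 1: Find the fundamental solution (x₁, y₁) of x² - 38y² = 1.
  Expand √38 as a continued fraction. a₀ = ⌊√38⌋ = 6; iterate m_{k+1} = d_k·a_k − m_k, d_{k+1} = (38 − m_{k+1}²)/d_k, a_{k+1} = ⌊(a₀ + m_{k+1})/d_{k+1}⌋ (starting m₀ = 0, d₀ = 1), with convergents p_k = a_k·p_{k-1} + p_{k-2}, q_k = a_k·q_{k-1} + q_{k-2} (p₋₁ = 1, q₋₁ = 0):
  k = 0: a₀ = 6; p₀/q₀ = 6/1; p₀² − 38·q₀² = 36 − 38 = -2.
  k = 1: m = 6, d = 2, a = ⌊(6 + 6)/2⌋ = 6; p/q = (6·6 + 1)/(6·1 + 0) = 37/6; p² − 38·q² = 1369 − 1368 = 1.
  The first convergent with p² − 38·q² = 1 gives the fundamental solution (x₁, y₁) = (37, 6).
Step 2: Apply the recurrence (x_{n+1}, y_{n+1}) = (x₁x_n + 38y₁y_n, x₁y_n + y₁x_n) repeatedly.
  From (x_1, y_1) = (37, 6): x_2 = 37·37 + 38·6·6 = 2737; y_2 = 37·6 + 6·37 = 444.
  From (x_2, y_2) = (2737, 444): x_3 = 37·2737 + 38·6·444 = 202501; y_3 = 37·444 + 6·2737 = 32850.
Step 3: Verify x_3² - 38·y_3² = 41006655001 - 41006655000 = 1 (should be 1). ✓

(x_1, y_1) = (37, 6); (x_3, y_3) = (202501, 32850).


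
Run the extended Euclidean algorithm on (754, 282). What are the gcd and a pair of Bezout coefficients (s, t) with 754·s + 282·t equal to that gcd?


Euclidean algorithm on (754, 282) — divide until remainder is 0:
  754 = 2 · 282 + 190
  282 = 1 · 190 + 92
  190 = 2 · 92 + 6
  92 = 15 · 6 + 2
  6 = 3 · 2 + 0
gcd(754, 282) = 2.
Track Bezout coefficients alongside the remainders: start with r₀ = 754 = a·1 + b·0 (s = 1, t = 0) and r₁ = 282 = a·0 + b·1 (s = 0, t = 1); each new remainder r_{k+1} = r_{k-1} − q_k·r_k inherits s_{k+1} = s_{k-1} − q_k·s_k, t_{k+1} = t_{k-1} − q_k·t_k, so r_k = a·s_k + b·t_k at every step:
  q = 2: r = 190, s = 1 − 2·0 = 1, t = 0 − 2·1 = -2  (check: 754·1 + 282·(-2) = 190)
  q = 1: r = 92, s = 0 − 1·1 = -1, t = 1 − 1·(-2) = 3  (check: 754·(-1) + 282·3 = 92)
  q = 2: r = 6, s = 1 − 2·(-1) = 3, t = -2 − 2·3 = -8  (check: 754·3 + 282·(-8) = 6)
  q = 15: r = 2, s = -1 − 15·3 = -46, t = 3 − 15·(-8) = 123  (check: 754·(-46) + 282·123 = 2)
The row with r = 2 (the gcd) gives the Bezout coefficients s = -46, t = 123.
Result: 754 · (-46) + 282 · (123) = 2.

gcd(754, 282) = 2; s = -46, t = 123 (check: 754·(-46) + 282·123 = 2).


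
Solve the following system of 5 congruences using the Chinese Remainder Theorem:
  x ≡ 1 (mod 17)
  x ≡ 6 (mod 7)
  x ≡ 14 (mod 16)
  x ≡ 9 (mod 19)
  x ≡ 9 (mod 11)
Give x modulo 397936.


Product of moduli M = 17 · 7 · 16 · 19 · 11 = 397936.
Merge one congruence at a time:
  Start: x ≡ 1 (mod 17).
  Combine with x ≡ 6 (mod 7); new modulus lcm = 119.
    Write x = 1 + 17·t and substitute into x ≡ 6 (mod 7): 17·t ≡ 6 − 1 = 5 (mod 7).
    Reduce coefficients mod 7: 3·t ≡ 5 (mod 7).
    The inverse of 3 mod 7 is 5 (since 3·5 = 15 = 2·7 + 1), so t ≡ 5·5 = 25 ≡ 4 (mod 7).
    Then x = 1 + 17·4 = 69, valid modulo lcm(17, 7) = 119: x ≡ 69 (mod 119).
  Combine with x ≡ 14 (mod 16); new modulus lcm = 1904.
    Write x = 69 + 119·t and substitute into x ≡ 14 (mod 16): 119·t ≡ 14 − 69 = -55 (mod 16).
    Reduce coefficients mod 16: 7·t ≡ 9 (mod 16).
    The inverse of 7 mod 16 is 7 (since 7·7 = 49 = 3·16 + 1), so t ≡ 7·9 = 63 ≡ 15 (mod 16).
    Then x = 69 + 119·15 = 1854, valid modulo lcm(119, 16) = 1904: x ≡ 1854 (mod 1904).
  Combine with x ≡ 9 (mod 19); new modulus lcm = 36176.
    Write x = 1854 + 1904·t and substitute into x ≡ 9 (mod 19): 1904·t ≡ 9 − 1854 = -1845 (mod 19).
    Reduce coefficients mod 19: 4·t ≡ 17 (mod 19).
    The inverse of 4 mod 19 is 5 (since 4·5 = 20 = 1·19 + 1), so t ≡ 5·17 = 85 ≡ 9 (mod 19).
    Then x = 1854 + 1904·9 = 18990, valid modulo lcm(1904, 19) = 36176: x ≡ 18990 (mod 36176).
  Combine with x ≡ 9 (mod 11); new modulus lcm = 397936.
    Write x = 18990 + 36176·t and substitute into x ≡ 9 (mod 11): 36176·t ≡ 9 − 18990 = -18981 (mod 11).
    Reduce coefficients mod 11: 8·t ≡ 5 (mod 11).
    The inverse of 8 mod 11 is 7 (since 8·7 = 56 = 5·11 + 1), so t ≡ 7·5 = 35 ≡ 2 (mod 11).
    Then x = 18990 + 36176·2 = 91342, valid modulo lcm(36176, 11) = 397936: x ≡ 91342 (mod 397936).
Verify against each original: 91342 mod 17 = 1, 91342 mod 7 = 6, 91342 mod 16 = 14, 91342 mod 19 = 9, 91342 mod 11 = 9.

x ≡ 91342 (mod 397936).


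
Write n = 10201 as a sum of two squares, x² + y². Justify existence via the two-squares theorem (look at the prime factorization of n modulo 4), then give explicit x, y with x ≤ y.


Step 1: Factor n = 10201 = 101^2.
Step 2: Check the mod-4 condition on each prime factor: 101 ≡ 1 (mod 4), exponent 2.
All primes ≡ 3 (mod 4) appear to even exponent (or don't appear), so by the two-squares theorem n IS expressible as a sum of two squares.
Step 3: Build a representation. Here n = 101 · 101 is a product of primes ≡ 1 (mod 4). Each prime p ≡ 1 (mod 4) is itself a sum of two squares; find a² by testing p − a² for a perfect square:
  101: 101 − 1² = 100 = 10² ⇒ 101 = 1² + 10².
  Combine using the Brahmagupta–Fibonacci identity (a² + b²)(c² + d²) = (ac − bd)² + (ad + bc)² = (ac + bd)² + (ad − bc)²:
  101 · 101 = 10201: from (1² + 10²)(1² + 10²), take (1·1 − 10·10, 1·10 + 10·1) = (1 − 100, 10 + 10) = (-99, 20); dropping signs (only squares matter) gives (99, 20); check 99² + 20² = 9801 + 400 = 10201 ✓.
Step 4: Order so x ≤ y and verify: 20² + 99² = 400 + 9801 = 10201 = n. ✓

n = 10201 = 20² + 99² (one valid representation with x ≤ y).


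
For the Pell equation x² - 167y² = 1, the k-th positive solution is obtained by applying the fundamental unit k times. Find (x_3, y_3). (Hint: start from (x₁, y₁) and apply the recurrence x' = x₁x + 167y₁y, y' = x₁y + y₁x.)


Step 1: Find the fundamental solution (x₁, y₁) of x² - 167y² = 1.
  Expand √167 as a continued fraction. a₀ = ⌊√167⌋ = 12; iterate m_{k+1} = d_k·a_k − m_k, d_{k+1} = (167 − m_{k+1}²)/d_k, a_{k+1} = ⌊(a₀ + m_{k+1})/d_{k+1}⌋ (starting m₀ = 0, d₀ = 1), with convergents p_k = a_k·p_{k-1} + p_{k-2}, q_k = a_k·q_{k-1} + q_{k-2} (p₋₁ = 1, q₋₁ = 0):
  k = 0: a₀ = 12; p₀/q₀ = 12/1; p₀² − 167·q₀² = 144 − 167 = -23.
  k = 1: m = 12, d = 23, a = ⌊(12 + 12)/23⌋ = 1; p/q = (1·12 + 1)/(1·1 + 0) = 13/1; p² − 167·q² = 169 − 167 = 2.
  k = 2: m = 11, d = 2, a = ⌊(12 + 11)/2⌋ = 11; p/q = (11·13 + 12)/(11·1 + 1) = 155/12; p² − 167·q² = 24025 − 24048 = -23.
  k = 3: m = 11, d = 23, a = ⌊(12 + 11)/23⌋ = 1; p/q = (1·155 + 13)/(1·12 + 1) = 168/13; p² − 167·q² = 28224 − 28223 = 1.
  The first convergent with p² − 167·q² = 1 gives the fundamental solution (x₁, y₁) = (168, 13).
Step 2: Apply the recurrence (x_{n+1}, y_{n+1}) = (x₁x_n + 167y₁y_n, x₁y_n + y₁x_n) repeatedly.
  From (x_1, y_1) = (168, 13): x_2 = 168·168 + 167·13·13 = 56447; y_2 = 168·13 + 13·168 = 4368.
  From (x_2, y_2) = (56447, 4368): x_3 = 168·56447 + 167·13·4368 = 18966024; y_3 = 168·4368 + 13·56447 = 1467635.
Step 3: Verify x_3² - 167·y_3² = 359710066368576 - 359710066368575 = 1 (should be 1). ✓

(x_1, y_1) = (168, 13); (x_3, y_3) = (18966024, 1467635).


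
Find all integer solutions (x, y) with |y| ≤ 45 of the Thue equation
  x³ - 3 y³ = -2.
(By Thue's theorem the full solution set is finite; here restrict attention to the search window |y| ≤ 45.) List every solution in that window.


The equation is x³ - 3y³ = -2. For fixed y, x³ = 3·y³ − 2, so a solution requires the RHS to be a perfect cube.
Strategy: iterate y from -45 to 45, compute RHS = 3·y³ − 2, and check whether it is a (positive or negative) perfect cube.
Check small values of y:
  y = 0: RHS = -2 is not a perfect cube.
  y = 1: RHS = 1 = (1)³ ⇒ x = 1 works.
  y = -1: RHS = -5 is not a perfect cube.
  y = 2: RHS = 22 is not a perfect cube.
  y = -2: RHS = -26 is not a perfect cube.
  y = 3: RHS = 79 is not a perfect cube.
  y = -3: RHS = -83 is not a perfect cube.
Continuing the search up to |y| = 45 finds no further solutions beyond those listed.
Collected solutions: (1, 1).

Solutions (with |y| ≤ 45): (1, 1).


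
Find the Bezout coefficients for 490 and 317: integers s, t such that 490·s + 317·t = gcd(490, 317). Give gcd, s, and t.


Euclidean algorithm on (490, 317) — divide until remainder is 0:
  490 = 1 · 317 + 173
  317 = 1 · 173 + 144
  173 = 1 · 144 + 29
  144 = 4 · 29 + 28
  29 = 1 · 28 + 1
  28 = 28 · 1 + 0
gcd(490, 317) = 1.
Track Bezout coefficients alongside the remainders: start with r₀ = 490 = a·1 + b·0 (s = 1, t = 0) and r₁ = 317 = a·0 + b·1 (s = 0, t = 1); each new remainder r_{k+1} = r_{k-1} − q_k·r_k inherits s_{k+1} = s_{k-1} − q_k·s_k, t_{k+1} = t_{k-1} − q_k·t_k, so r_k = a·s_k + b·t_k at every step:
  q = 1: r = 173, s = 1 − 1·0 = 1, t = 0 − 1·1 = -1  (check: 490·1 + 317·(-1) = 173)
  q = 1: r = 144, s = 0 − 1·1 = -1, t = 1 − 1·(-1) = 2  (check: 490·(-1) + 317·2 = 144)
  q = 1: r = 29, s = 1 − 1·(-1) = 2, t = -1 − 1·2 = -3  (check: 490·2 + 317·(-3) = 29)
  q = 4: r = 28, s = -1 − 4·2 = -9, t = 2 − 4·(-3) = 14  (check: 490·(-9) + 317·14 = 28)
  q = 1: r = 1, s = 2 − 1·(-9) = 11, t = -3 − 1·14 = -17  (check: 490·11 + 317·(-17) = 1)
The row with r = 1 (the gcd) gives the Bezout coefficients s = 11, t = -17.
Result: 490 · (11) + 317 · (-17) = 1.

gcd(490, 317) = 1; s = 11, t = -17 (check: 490·11 + 317·(-17) = 1).


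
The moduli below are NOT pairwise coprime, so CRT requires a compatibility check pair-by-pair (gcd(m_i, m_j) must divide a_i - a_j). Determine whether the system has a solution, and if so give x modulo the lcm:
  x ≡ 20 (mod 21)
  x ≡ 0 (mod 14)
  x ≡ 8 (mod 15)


Moduli 21, 14, 15 are not pairwise coprime, so CRT works modulo lcm(m_i) when all pairwise compatibility conditions hold.
Pairwise compatibility: gcd(m_i, m_j) must divide a_i - a_j for every pair.
Merge one congruence at a time:
  Start: x ≡ 20 (mod 21).
  Combine with x ≡ 0 (mod 14): gcd(21, 14) = 7, and 0 - 20 = -20 is NOT divisible by 7.
    ⇒ system is inconsistent (no integer solution).

No solution (the system is inconsistent).


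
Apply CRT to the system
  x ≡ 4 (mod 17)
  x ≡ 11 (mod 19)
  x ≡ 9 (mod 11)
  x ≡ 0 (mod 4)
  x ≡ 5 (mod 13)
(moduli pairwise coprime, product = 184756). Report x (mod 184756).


Product of moduli M = 17 · 19 · 11 · 4 · 13 = 184756.
Merge one congruence at a time:
  Start: x ≡ 4 (mod 17).
  Combine with x ≡ 11 (mod 19); new modulus lcm = 323.
    Write x = 4 + 17·t and substitute into x ≡ 11 (mod 19): 17·t ≡ 11 − 4 = 7 (mod 19).
    The inverse of 17 mod 19 is 9 (since 17·9 = 153 = 8·19 + 1), so t ≡ 9·7 = 63 ≡ 6 (mod 19).
    Then x = 4 + 17·6 = 106, valid modulo lcm(17, 19) = 323: x ≡ 106 (mod 323).
  Combine with x ≡ 9 (mod 11); new modulus lcm = 3553.
    Write x = 106 + 323·t and substitute into x ≡ 9 (mod 11): 323·t ≡ 9 − 106 = -97 (mod 11).
    Reduce coefficients mod 11: 4·t ≡ 2 (mod 11).
    The inverse of 4 mod 11 is 3 (since 4·3 = 12 = 1·11 + 1), so t ≡ 3·2 = 6 ≡ 6 (mod 11).
    Then x = 106 + 323·6 = 2044, valid modulo lcm(323, 11) = 3553: x ≡ 2044 (mod 3553).
  Combine with x ≡ 0 (mod 4); new modulus lcm = 14212.
    Write x = 2044 + 3553·t and substitute into x ≡ 0 (mod 4): 3553·t ≡ 0 − 2044 = -2044 (mod 4).
    Reduce coefficients mod 4: 1·t ≡ 0 (mod 4).
    So t ≡ 0 (mod 4).
    Then x = 2044 + 3553·0 = 2044, valid modulo lcm(3553, 4) = 14212: x ≡ 2044 (mod 14212).
  Combine with x ≡ 5 (mod 13); new modulus lcm = 184756.
    Write x = 2044 + 14212·t and substitute into x ≡ 5 (mod 13): 14212·t ≡ 5 − 2044 = -2039 (mod 13).
    Reduce coefficients mod 13: 3·t ≡ 2 (mod 13).
    The inverse of 3 mod 13 is 9 (since 3·9 = 27 = 2·13 + 1), so t ≡ 9·2 = 18 ≡ 5 (mod 13).
    Then x = 2044 + 14212·5 = 73104, valid modulo lcm(14212, 13) = 184756: x ≡ 73104 (mod 184756).
Verify against each original: 73104 mod 17 = 4, 73104 mod 19 = 11, 73104 mod 11 = 9, 73104 mod 4 = 0, 73104 mod 13 = 5.

x ≡ 73104 (mod 184756).


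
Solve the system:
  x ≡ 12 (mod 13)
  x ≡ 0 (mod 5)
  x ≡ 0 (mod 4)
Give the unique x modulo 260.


Moduli 13, 5, 4 are pairwise coprime; by CRT there is a unique solution modulo M = 13 · 5 · 4 = 260.
Solve pairwise, accumulating the modulus:
  Start with x ≡ 12 (mod 13).
  Combine with x ≡ 0 (mod 5): since gcd(13, 5) = 1, we get a unique residue mod 65.
    Write x = 12 + 13·t and substitute into x ≡ 0 (mod 5): 13·t ≡ 0 − 12 = -12 (mod 5).
    Reduce coefficients mod 5: 3·t ≡ 3 (mod 5).
    The inverse of 3 mod 5 is 2 (since 3·2 = 6 = 1·5 + 1), so t ≡ 2·3 = 6 ≡ 1 (mod 5).
    Then x = 12 + 13·1 = 25, valid modulo lcm(13, 5) = 65: x ≡ 25 (mod 65).
  Combine with x ≡ 0 (mod 4): since gcd(65, 4) = 1, we get a unique residue mod 260.
    Write x = 25 + 65·t and substitute into x ≡ 0 (mod 4): 65·t ≡ 0 − 25 = -25 (mod 4).
    Reduce coefficients mod 4: 1·t ≡ 3 (mod 4).
    So t ≡ 3 (mod 4).
    Then x = 25 + 65·3 = 220, valid modulo lcm(65, 4) = 260: x ≡ 220 (mod 260).
Verify: 220 mod 13 = 12 ✓, 220 mod 5 = 0 ✓, 220 mod 4 = 0 ✓.

x ≡ 220 (mod 260).


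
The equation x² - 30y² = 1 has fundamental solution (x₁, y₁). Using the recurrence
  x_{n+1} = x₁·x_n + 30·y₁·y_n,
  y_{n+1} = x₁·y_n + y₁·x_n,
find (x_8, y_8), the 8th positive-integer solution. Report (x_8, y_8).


Step 1: Find the fundamental solution (x₁, y₁) of x² - 30y² = 1.
  Expand √30 as a continued fraction. a₀ = ⌊√30⌋ = 5; iterate m_{k+1} = d_k·a_k − m_k, d_{k+1} = (30 − m_{k+1}²)/d_k, a_{k+1} = ⌊(a₀ + m_{k+1})/d_{k+1}⌋ (starting m₀ = 0, d₀ = 1), with convergents p_k = a_k·p_{k-1} + p_{k-2}, q_k = a_k·q_{k-1} + q_{k-2} (p₋₁ = 1, q₋₁ = 0):
  k = 0: a₀ = 5; p₀/q₀ = 5/1; p₀² − 30·q₀² = 25 − 30 = -5.
  k = 1: m = 5, d = 5, a = ⌊(5 + 5)/5⌋ = 2; p/q = (2·5 + 1)/(2·1 + 0) = 11/2; p² − 30·q² = 121 − 120 = 1.
  The first convergent with p² − 30·q² = 1 gives the fundamental solution (x₁, y₁) = (11, 2).
Step 2: Apply the recurrence (x_{n+1}, y_{n+1}) = (x₁x_n + 30y₁y_n, x₁y_n + y₁x_n) repeatedly.
  From (x_1, y_1) = (11, 2): x_2 = 11·11 + 30·2·2 = 241; y_2 = 11·2 + 2·11 = 44.
  From (x_2, y_2) = (241, 44): x_3 = 11·241 + 30·2·44 = 5291; y_3 = 11·44 + 2·241 = 966.
  From (x_3, y_3) = (5291, 966): x_4 = 11·5291 + 30·2·966 = 116161; y_4 = 11·966 + 2·5291 = 21208.
  From (x_4, y_4) = (116161, 21208): x_5 = 11·116161 + 30·2·21208 = 2550251; y_5 = 11·21208 + 2·116161 = 465610.
  From (x_5, y_5) = (2550251, 465610): x_6 = 11·2550251 + 30·2·465610 = 55989361; y_6 = 11·465610 + 2·2550251 = 10222212.
  From (x_6, y_6) = (55989361, 10222212): x_7 = 11·55989361 + 30·2·10222212 = 1229215691; y_7 = 11·10222212 + 2·55989361 = 224423054.
  From (x_7, y_7) = (1229215691, 224423054): x_8 = 11·1229215691 + 30·2·224423054 = 26986755841; y_8 = 11·224423054 + 2·1229215691 = 4927084976.
Step 3: Verify x_8² - 30·y_8² = 728284990821747617281 - 728284990821747617280 = 1 (should be 1). ✓

(x_1, y_1) = (11, 2); (x_8, y_8) = (26986755841, 4927084976).


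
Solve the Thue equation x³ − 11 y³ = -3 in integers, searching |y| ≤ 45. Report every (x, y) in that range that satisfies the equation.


The equation is x³ - 11y³ = -3. For fixed y, x³ = 11·y³ − 3, so a solution requires the RHS to be a perfect cube.
Strategy: iterate y from -45 to 45, compute RHS = 11·y³ − 3, and check whether it is a (positive or negative) perfect cube.
Check small values of y:
  y = 0: RHS = -3 is not a perfect cube.
  y = 1: RHS = 8 = (2)³ ⇒ x = 2 works.
  y = -1: RHS = -14 is not a perfect cube.
  y = 2: RHS = 85 is not a perfect cube.
  y = -2: RHS = -91 is not a perfect cube.
  y = 3: RHS = 294 is not a perfect cube.
  y = -3: RHS = -300 is not a perfect cube.
Continuing the search up to |y| = 45 finds no further solutions beyond those listed.
Collected solutions: (2, 1).

Solutions (with |y| ≤ 45): (2, 1).


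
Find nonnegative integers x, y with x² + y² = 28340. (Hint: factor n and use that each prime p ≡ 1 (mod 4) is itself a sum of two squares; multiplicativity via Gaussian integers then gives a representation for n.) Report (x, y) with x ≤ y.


Step 1: Factor n = 28340 = 2^2 · 5 · 13 · 109.
Step 2: Check the mod-4 condition on each prime factor: 2 = 2 (special); 5 ≡ 1 (mod 4), exponent 1; 13 ≡ 1 (mod 4), exponent 1; 109 ≡ 1 (mod 4), exponent 1.
All primes ≡ 3 (mod 4) appear to even exponent (or don't appear), so by the two-squares theorem n IS expressible as a sum of two squares.
Step 3: Build a representation. Group n = k² · m with k = 2 and m = 5 · 13 · 109 = 7085 (a product of primes ≡ 1 (mod 4)); a representation of m scales to one of n via (k·x)² + (k·y)² = k²(x² + y²). Each prime p ≡ 1 (mod 4) is itself a sum of two squares; find a² by testing p − a² for a perfect square:
  5: 5 − 1² = 4 = 2² ⇒ 5 = 1² + 2².
  13: 13 − 1² = 12, 13 − 2² = 9 = 3² ⇒ 13 = 2² + 3².
  109: 109 − 1² = 108, 109 − 2² = 105, 109 − 3² = 100 = 10² ⇒ 109 = 3² + 10².
  Combine using the Brahmagupta–Fibonacci identity (a² + b²)(c² + d²) = (ac − bd)² + (ad + bc)² = (ac + bd)² + (ad − bc)²:
  5 · 13 = 65: from (1² + 2²)(2² + 3²), take (1·2 − 2·3, 1·3 + 2·2) = (2 − 6, 3 + 4) = (-4, 7); dropping signs (only squares matter) gives (4, 7); check 4² + 7² = 16 + 49 = 65 ✓.
  65 · 109 = 7085: from (4² + 7²)(3² + 10²), take (4·3 − 7·10, 4·10 + 7·3) = (12 − 70, 40 + 21) = (-58, 61); dropping signs (only squares matter) gives (58, 61); check 58² + 61² = 3364 + 3721 = 7085 ✓.
  Scale by k = 2: (2·58, 2·61) = (116, 122).
Step 4: Order so x ≤ y and verify: 116² + 122² = 13456 + 14884 = 28340 = n. ✓

n = 28340 = 116² + 122² (one valid representation with x ≤ y).


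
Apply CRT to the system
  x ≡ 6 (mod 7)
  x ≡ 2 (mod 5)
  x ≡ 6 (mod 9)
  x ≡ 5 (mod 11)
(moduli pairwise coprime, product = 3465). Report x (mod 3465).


Product of moduli M = 7 · 5 · 9 · 11 = 3465.
Merge one congruence at a time:
  Start: x ≡ 6 (mod 7).
  Combine with x ≡ 2 (mod 5); new modulus lcm = 35.
    Write x = 6 + 7·t and substitute into x ≡ 2 (mod 5): 7·t ≡ 2 − 6 = -4 (mod 5).
    Reduce coefficients mod 5: 2·t ≡ 1 (mod 5).
    The inverse of 2 mod 5 is 3 (since 2·3 = 6 = 1·5 + 1), so t ≡ 3·1 = 3 ≡ 3 (mod 5).
    Then x = 6 + 7·3 = 27, valid modulo lcm(7, 5) = 35: x ≡ 27 (mod 35).
  Combine with x ≡ 6 (mod 9); new modulus lcm = 315.
    Write x = 27 + 35·t and substitute into x ≡ 6 (mod 9): 35·t ≡ 6 − 27 = -21 (mod 9).
    Reduce coefficients mod 9: 8·t ≡ 6 (mod 9).
    The inverse of 8 mod 9 is 8 (since 8·8 = 64 = 7·9 + 1), so t ≡ 8·6 = 48 ≡ 3 (mod 9).
    Then x = 27 + 35·3 = 132, valid modulo lcm(35, 9) = 315: x ≡ 132 (mod 315).
  Combine with x ≡ 5 (mod 11); new modulus lcm = 3465.
    Write x = 132 + 315·t and substitute into x ≡ 5 (mod 11): 315·t ≡ 5 − 132 = -127 (mod 11).
    Reduce coefficients mod 11: 7·t ≡ 5 (mod 11).
    The inverse of 7 mod 11 is 8 (since 7·8 = 56 = 5·11 + 1), so t ≡ 8·5 = 40 ≡ 7 (mod 11).
    Then x = 132 + 315·7 = 2337, valid modulo lcm(315, 11) = 3465: x ≡ 2337 (mod 3465).
Verify against each original: 2337 mod 7 = 6, 2337 mod 5 = 2, 2337 mod 9 = 6, 2337 mod 11 = 5.

x ≡ 2337 (mod 3465).


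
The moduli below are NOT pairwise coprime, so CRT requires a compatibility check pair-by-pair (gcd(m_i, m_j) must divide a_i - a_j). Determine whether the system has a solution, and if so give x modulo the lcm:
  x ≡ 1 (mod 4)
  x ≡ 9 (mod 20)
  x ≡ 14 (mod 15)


Moduli 4, 20, 15 are not pairwise coprime, so CRT works modulo lcm(m_i) when all pairwise compatibility conditions hold.
Pairwise compatibility: gcd(m_i, m_j) must divide a_i - a_j for every pair.
Merge one congruence at a time:
  Start: x ≡ 1 (mod 4).
  Combine with x ≡ 9 (mod 20): gcd(4, 20) = 4; 9 - 1 = 8, which IS divisible by 4, so compatible.
    Write x = 1 + 4·t and substitute into x ≡ 9 (mod 20): 4·t ≡ 9 − 1 = 8 (mod 20).
    Divide the congruence (and modulus) by g = 4: 1·t ≡ 2 (mod 5).
    So t ≡ 2 (mod 5).
    Then x = 1 + 4·2 = 9, valid modulo lcm(4, 20) = 20: x ≡ 9 (mod 20).
  Combine with x ≡ 14 (mod 15): gcd(20, 15) = 5; 14 - 9 = 5, which IS divisible by 5, so compatible.
    Write x = 9 + 20·t and substitute into x ≡ 14 (mod 15): 20·t ≡ 14 − 9 = 5 (mod 15).
    Divide the congruence (and modulus) by g = 5: 4·t ≡ 1 (mod 3).
    Reduce coefficients mod 3: 1·t ≡ 1 (mod 3).
    So t ≡ 1 (mod 3).
    Then x = 9 + 20·1 = 29, valid modulo lcm(20, 15) = 60: x ≡ 29 (mod 60).
Verify: 29 mod 4 = 1, 29 mod 20 = 9, 29 mod 15 = 14.

x ≡ 29 (mod 60).


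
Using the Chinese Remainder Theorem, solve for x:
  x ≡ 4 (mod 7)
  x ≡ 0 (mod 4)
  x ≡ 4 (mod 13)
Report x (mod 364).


Moduli 7, 4, 13 are pairwise coprime; by CRT there is a unique solution modulo M = 7 · 4 · 13 = 364.
Solve pairwise, accumulating the modulus:
  Start with x ≡ 4 (mod 7).
  Combine with x ≡ 0 (mod 4): since gcd(7, 4) = 1, we get a unique residue mod 28.
    Write x = 4 + 7·t and substitute into x ≡ 0 (mod 4): 7·t ≡ 0 − 4 = -4 (mod 4).
    Reduce coefficients mod 4: 3·t ≡ 0 (mod 4).
    The inverse of 3 mod 4 is 3 (since 3·3 = 9 = 2·4 + 1), so t ≡ 3·0 = 0 ≡ 0 (mod 4).
    Then x = 4 + 7·0 = 4, valid modulo lcm(7, 4) = 28: x ≡ 4 (mod 28).
  Combine with x ≡ 4 (mod 13): since gcd(28, 13) = 1, we get a unique residue mod 364.
    Write x = 4 + 28·t and substitute into x ≡ 4 (mod 13): 28·t ≡ 4 − 4 = 0 (mod 13).
    Reduce coefficients mod 13: 2·t ≡ 0 (mod 13).
    The inverse of 2 mod 13 is 7 (since 2·7 = 14 = 1·13 + 1), so t ≡ 7·0 = 0 ≡ 0 (mod 13).
    Then x = 4 + 28·0 = 4, valid modulo lcm(28, 13) = 364: x ≡ 4 (mod 364).
Verify: 4 mod 7 = 4 ✓, 4 mod 4 = 0 ✓, 4 mod 13 = 4 ✓.

x ≡ 4 (mod 364).


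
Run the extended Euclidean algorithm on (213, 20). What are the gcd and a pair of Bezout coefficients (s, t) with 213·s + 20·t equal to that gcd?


Euclidean algorithm on (213, 20) — divide until remainder is 0:
  213 = 10 · 20 + 13
  20 = 1 · 13 + 7
  13 = 1 · 7 + 6
  7 = 1 · 6 + 1
  6 = 6 · 1 + 0
gcd(213, 20) = 1.
Track Bezout coefficients alongside the remainders: start with r₀ = 213 = a·1 + b·0 (s = 1, t = 0) and r₁ = 20 = a·0 + b·1 (s = 0, t = 1); each new remainder r_{k+1} = r_{k-1} − q_k·r_k inherits s_{k+1} = s_{k-1} − q_k·s_k, t_{k+1} = t_{k-1} − q_k·t_k, so r_k = a·s_k + b·t_k at every step:
  q = 10: r = 13, s = 1 − 10·0 = 1, t = 0 − 10·1 = -10  (check: 213·1 + 20·(-10) = 13)
  q = 1: r = 7, s = 0 − 1·1 = -1, t = 1 − 1·(-10) = 11  (check: 213·(-1) + 20·11 = 7)
  q = 1: r = 6, s = 1 − 1·(-1) = 2, t = -10 − 1·11 = -21  (check: 213·2 + 20·(-21) = 6)
  q = 1: r = 1, s = -1 − 1·2 = -3, t = 11 − 1·(-21) = 32  (check: 213·(-3) + 20·32 = 1)
The row with r = 1 (the gcd) gives the Bezout coefficients s = -3, t = 32.
Result: 213 · (-3) + 20 · (32) = 1.

gcd(213, 20) = 1; s = -3, t = 32 (check: 213·(-3) + 20·32 = 1).
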